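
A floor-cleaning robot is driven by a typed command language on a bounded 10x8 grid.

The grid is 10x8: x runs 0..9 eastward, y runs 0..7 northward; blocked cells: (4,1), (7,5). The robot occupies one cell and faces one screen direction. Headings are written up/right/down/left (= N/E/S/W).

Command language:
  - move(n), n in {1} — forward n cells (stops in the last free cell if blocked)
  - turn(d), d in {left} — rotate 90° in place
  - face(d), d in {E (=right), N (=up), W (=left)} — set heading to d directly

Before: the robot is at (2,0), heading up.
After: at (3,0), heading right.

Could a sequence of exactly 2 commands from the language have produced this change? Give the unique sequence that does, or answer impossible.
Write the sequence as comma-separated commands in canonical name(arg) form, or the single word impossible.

face(E), move(1)

key: position moved to (3,0) AND the heading swung to E — translation plus rotation needed
start: at (2,0), heading up
[1] after face(E): at (2,0), heading right
[2] after move(1): at (3,0), heading right
no other 2-command option fits: unique.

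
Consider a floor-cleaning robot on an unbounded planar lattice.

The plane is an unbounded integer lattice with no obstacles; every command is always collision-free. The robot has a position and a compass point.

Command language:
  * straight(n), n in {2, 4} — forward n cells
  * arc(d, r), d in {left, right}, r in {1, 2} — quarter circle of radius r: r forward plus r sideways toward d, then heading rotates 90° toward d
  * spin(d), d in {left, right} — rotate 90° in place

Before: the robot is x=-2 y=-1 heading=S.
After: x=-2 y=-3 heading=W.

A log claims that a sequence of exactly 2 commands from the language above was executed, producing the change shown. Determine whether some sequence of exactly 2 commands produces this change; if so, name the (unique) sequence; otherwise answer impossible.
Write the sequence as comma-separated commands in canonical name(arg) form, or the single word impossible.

straight(2), spin(right)

key: position moved to (-2,-3) AND the heading swung to W — translation plus rotation needed
from: x=-2 y=-1 heading=S
1. straight(2) → x=-2 y=-3 heading=S
2. spin(right) → x=-2 y=-3 heading=W
uniquely the one of 64 2-step routes that fits.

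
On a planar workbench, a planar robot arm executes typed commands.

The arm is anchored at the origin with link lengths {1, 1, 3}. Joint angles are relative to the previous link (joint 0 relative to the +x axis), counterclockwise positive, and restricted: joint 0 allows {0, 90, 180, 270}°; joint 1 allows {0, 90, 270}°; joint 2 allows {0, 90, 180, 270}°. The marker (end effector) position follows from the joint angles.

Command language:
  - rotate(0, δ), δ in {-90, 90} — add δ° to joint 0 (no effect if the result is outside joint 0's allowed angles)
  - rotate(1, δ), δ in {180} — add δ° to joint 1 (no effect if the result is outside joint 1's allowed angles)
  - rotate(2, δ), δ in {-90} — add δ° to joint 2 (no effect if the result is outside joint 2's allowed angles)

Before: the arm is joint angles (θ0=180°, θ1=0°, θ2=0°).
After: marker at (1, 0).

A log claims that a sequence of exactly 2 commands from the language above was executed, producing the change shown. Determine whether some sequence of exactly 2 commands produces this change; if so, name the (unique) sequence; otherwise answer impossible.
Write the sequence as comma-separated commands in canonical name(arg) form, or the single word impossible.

rotate(2, -90), rotate(2, -90)

from: joint angles (θ0=180°, θ1=0°, θ2=0°)
step 1 (rotate(2, -90)): joint angles (θ0=180°, θ1=0°, θ2=270°)
step 2 (rotate(2, -90)): joint angles (θ0=180°, θ1=0°, θ2=180°)
no other 2-command option fits: unique.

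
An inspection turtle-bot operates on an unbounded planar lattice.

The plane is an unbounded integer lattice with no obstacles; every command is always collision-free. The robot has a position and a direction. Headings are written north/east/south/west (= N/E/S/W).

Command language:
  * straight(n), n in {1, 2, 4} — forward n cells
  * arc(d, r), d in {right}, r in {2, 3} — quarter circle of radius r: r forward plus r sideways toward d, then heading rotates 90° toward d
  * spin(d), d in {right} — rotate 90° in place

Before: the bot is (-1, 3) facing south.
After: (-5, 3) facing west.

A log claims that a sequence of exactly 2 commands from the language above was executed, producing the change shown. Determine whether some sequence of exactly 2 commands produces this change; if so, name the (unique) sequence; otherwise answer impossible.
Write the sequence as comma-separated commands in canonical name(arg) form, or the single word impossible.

spin(right), straight(4)

key: position moved to (-5,3) AND the heading swung to W — translation plus rotation needed
t0: (-1, 3) facing south
[1] after spin(right): (-1, 3) facing west
[2] after straight(4): (-5, 3) facing west
no other 2-command option fits: unique.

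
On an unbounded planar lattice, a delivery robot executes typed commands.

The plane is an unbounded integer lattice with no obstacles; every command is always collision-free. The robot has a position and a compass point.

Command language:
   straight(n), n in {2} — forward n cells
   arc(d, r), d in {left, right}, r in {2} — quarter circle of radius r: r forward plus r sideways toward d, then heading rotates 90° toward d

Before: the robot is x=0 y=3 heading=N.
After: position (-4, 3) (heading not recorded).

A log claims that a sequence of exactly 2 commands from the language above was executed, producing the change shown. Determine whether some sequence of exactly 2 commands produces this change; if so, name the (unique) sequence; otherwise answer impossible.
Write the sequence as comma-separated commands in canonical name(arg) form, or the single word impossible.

begin: x=0 y=3 heading=N
t=1 arc(left, 2) ⇒ x=-2 y=5 heading=W
t=2 arc(left, 2) ⇒ x=-4 y=3 heading=S
no other 2-command option fits: unique.

arc(left, 2), arc(left, 2)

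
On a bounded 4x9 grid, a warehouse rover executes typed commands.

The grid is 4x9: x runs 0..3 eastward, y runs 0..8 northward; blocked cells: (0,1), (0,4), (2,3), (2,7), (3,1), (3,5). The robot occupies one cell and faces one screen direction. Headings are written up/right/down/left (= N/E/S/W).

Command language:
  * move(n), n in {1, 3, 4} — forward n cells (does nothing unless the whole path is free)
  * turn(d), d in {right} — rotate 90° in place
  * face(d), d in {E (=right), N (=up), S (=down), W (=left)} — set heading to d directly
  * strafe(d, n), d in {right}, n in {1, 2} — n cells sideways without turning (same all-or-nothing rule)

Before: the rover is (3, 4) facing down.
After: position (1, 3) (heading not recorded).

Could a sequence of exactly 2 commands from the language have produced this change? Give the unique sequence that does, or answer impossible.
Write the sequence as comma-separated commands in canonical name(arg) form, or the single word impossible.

key: order matters: swapping strafe(right, 2) and move(1) lands elsewhere
begin: (3, 4) facing down
1. strafe(right, 2) → (1, 4) facing down
2. move(1) → (1, 3) facing down
no rival 2-sequence matches.

strafe(right, 2), move(1)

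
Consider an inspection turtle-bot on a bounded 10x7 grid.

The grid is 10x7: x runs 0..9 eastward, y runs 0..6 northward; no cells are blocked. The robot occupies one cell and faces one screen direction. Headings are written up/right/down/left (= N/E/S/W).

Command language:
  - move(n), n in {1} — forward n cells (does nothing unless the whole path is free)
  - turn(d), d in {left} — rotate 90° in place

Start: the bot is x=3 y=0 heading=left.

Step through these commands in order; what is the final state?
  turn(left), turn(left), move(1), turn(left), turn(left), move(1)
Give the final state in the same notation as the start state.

begin: x=3 y=0 heading=left
1. turn(left) → x=3 y=0 heading=down
2. turn(left) → x=3 y=0 heading=right
3. move(1) → x=4 y=0 heading=right
4. turn(left) → x=4 y=0 heading=up
5. turn(left) → x=4 y=0 heading=left
6. move(1) → x=3 y=0 heading=left

x=3 y=0 heading=left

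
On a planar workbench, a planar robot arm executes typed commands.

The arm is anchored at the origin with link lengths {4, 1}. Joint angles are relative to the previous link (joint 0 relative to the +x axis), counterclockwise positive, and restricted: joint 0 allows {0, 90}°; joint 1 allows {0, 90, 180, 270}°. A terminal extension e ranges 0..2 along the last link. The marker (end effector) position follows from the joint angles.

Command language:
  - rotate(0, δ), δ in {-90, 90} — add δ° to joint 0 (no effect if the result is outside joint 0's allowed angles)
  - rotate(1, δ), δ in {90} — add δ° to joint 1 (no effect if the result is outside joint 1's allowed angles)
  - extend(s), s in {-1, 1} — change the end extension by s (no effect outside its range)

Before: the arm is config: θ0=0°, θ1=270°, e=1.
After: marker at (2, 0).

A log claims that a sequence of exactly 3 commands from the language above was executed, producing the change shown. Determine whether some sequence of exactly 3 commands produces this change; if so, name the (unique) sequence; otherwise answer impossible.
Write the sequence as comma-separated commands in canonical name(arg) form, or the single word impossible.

rotate(1, 90), rotate(1, 90), rotate(1, 90)

t0: config: θ0=0°, θ1=270°, e=1
[1] after rotate(1, 90): config: θ0=0°, θ1=0°, e=1
[2] after rotate(1, 90): config: θ0=0°, θ1=90°, e=1
[3] after rotate(1, 90): config: θ0=0°, θ1=180°, e=1
uniquely the one of 125 3-step routes that fits.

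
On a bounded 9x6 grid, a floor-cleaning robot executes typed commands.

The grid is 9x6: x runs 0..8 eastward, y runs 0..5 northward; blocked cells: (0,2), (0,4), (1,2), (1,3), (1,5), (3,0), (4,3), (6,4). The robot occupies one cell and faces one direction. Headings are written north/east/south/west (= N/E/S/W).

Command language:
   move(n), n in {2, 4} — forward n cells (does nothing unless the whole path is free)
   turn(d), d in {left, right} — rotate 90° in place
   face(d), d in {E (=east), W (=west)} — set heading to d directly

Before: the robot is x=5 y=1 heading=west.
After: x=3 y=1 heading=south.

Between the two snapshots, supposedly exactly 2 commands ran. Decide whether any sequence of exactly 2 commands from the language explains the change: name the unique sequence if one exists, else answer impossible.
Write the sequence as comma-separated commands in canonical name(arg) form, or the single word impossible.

move(2), turn(left)

key: position moved to (3,1) AND the heading swung to S — translation plus rotation needed
start: x=5 y=1 heading=west
1. move(2) → x=3 y=1 heading=west
2. turn(left) → x=3 y=1 heading=south
no other 2-command option fits: unique.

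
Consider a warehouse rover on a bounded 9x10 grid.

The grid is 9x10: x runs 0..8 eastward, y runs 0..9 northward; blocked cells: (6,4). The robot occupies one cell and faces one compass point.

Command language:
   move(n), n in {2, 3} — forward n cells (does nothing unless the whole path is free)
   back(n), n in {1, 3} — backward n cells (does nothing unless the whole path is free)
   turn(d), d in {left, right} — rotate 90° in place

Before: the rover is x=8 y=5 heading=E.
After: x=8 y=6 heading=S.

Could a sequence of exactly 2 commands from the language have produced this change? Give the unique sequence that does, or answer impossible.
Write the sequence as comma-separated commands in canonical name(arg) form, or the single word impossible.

turn(right), back(1)

key: cell and facing (now S) both changed — the 2 commands mix motion and turning
t0: x=8 y=5 heading=E
t=1 turn(right) ⇒ x=8 y=5 heading=S
t=2 back(1) ⇒ x=8 y=6 heading=S
no rival 2-sequence matches.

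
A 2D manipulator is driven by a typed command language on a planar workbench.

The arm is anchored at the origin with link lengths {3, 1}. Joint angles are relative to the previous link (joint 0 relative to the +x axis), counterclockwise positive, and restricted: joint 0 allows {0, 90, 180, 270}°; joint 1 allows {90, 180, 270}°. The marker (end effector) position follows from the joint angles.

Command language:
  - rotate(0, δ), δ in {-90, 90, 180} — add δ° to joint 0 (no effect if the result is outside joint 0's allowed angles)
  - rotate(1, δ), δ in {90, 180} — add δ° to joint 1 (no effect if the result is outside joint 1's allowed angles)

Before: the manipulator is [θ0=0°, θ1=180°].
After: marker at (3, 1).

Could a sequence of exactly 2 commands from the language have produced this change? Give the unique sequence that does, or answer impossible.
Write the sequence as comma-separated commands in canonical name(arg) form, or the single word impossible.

key: running rotate(1, 180) before rotate(1, 90) would end elsewhere — order is forced
from: [θ0=0°, θ1=180°]
t=1 rotate(1, 90) ⇒ [θ0=0°, θ1=270°]
t=2 rotate(1, 180) ⇒ [θ0=0°, θ1=90°]
no rival 2-sequence matches.

rotate(1, 90), rotate(1, 180)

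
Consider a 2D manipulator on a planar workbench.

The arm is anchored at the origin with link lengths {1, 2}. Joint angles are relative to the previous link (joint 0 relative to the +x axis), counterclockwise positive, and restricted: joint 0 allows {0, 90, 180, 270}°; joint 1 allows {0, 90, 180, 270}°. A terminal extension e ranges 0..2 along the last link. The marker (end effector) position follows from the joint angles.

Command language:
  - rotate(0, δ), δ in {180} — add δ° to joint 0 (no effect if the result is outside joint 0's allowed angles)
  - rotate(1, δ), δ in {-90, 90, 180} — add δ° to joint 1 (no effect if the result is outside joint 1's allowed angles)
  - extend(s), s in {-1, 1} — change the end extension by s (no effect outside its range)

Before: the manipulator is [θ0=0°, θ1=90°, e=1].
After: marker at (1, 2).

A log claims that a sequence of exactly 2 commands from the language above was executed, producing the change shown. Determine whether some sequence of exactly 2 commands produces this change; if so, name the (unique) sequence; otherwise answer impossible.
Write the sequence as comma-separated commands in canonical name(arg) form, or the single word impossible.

initial: [θ0=0°, θ1=90°, e=1]
1. extend(-1) → [θ0=0°, θ1=90°, e=0]
2. extend(-1) → [θ0=0°, θ1=90°, e=0]
all 36 alternatives checked — unique.

extend(-1), extend(-1)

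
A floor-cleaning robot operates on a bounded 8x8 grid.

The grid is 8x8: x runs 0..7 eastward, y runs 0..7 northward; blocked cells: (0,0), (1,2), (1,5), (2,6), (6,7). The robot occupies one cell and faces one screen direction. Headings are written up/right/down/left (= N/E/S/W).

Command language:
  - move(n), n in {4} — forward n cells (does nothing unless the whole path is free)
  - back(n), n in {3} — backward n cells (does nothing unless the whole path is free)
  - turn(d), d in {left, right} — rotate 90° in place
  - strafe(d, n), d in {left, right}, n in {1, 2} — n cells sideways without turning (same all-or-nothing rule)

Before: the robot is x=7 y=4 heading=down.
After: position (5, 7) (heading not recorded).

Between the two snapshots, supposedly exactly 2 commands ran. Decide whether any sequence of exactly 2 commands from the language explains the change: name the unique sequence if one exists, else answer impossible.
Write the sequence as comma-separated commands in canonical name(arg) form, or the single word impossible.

strafe(right, 2), back(3)

key: order matters: swapping strafe(right, 2) and back(3) lands elsewhere
t0: x=7 y=4 heading=down
t=1 strafe(right, 2) ⇒ x=5 y=4 heading=down
t=2 back(3) ⇒ x=5 y=7 heading=down
uniquely the one of 64 2-step routes that fits.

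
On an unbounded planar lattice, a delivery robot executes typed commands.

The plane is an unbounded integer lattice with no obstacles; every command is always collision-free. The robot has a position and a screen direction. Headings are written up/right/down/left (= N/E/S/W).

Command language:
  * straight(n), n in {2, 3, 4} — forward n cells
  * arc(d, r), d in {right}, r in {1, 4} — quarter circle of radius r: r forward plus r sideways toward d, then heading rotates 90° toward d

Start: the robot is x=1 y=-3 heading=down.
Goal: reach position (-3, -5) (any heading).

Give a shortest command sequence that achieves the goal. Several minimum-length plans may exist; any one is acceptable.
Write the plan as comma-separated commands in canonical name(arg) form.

arc(right, 4), arc(right, 1), arc(right, 1)

initial: x=1 y=-3 heading=down
1. arc(right, 4) → x=-3 y=-7 heading=left
2. arc(right, 1) → x=-4 y=-6 heading=up
3. arc(right, 1) → x=-3 y=-5 heading=right
nothing shorter than 3 reaches the goal.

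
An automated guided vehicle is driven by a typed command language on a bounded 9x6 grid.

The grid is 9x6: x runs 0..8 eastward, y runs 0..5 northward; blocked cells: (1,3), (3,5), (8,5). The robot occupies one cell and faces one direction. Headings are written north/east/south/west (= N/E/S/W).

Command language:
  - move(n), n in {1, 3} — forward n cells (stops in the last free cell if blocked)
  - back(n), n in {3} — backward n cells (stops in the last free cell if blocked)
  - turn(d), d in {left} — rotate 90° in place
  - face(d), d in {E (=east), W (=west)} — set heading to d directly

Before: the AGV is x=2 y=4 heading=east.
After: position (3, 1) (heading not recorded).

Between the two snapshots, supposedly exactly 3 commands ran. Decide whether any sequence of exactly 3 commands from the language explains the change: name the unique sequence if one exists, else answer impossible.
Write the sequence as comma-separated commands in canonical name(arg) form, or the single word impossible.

key: running back(3) before move(1) would end elsewhere — order is forced
begin: x=2 y=4 heading=east
t=1 move(1) ⇒ x=3 y=4 heading=east
t=2 turn(left) ⇒ x=3 y=4 heading=north
t=3 back(3) ⇒ x=3 y=1 heading=north
no rival 3-sequence matches.

move(1), turn(left), back(3)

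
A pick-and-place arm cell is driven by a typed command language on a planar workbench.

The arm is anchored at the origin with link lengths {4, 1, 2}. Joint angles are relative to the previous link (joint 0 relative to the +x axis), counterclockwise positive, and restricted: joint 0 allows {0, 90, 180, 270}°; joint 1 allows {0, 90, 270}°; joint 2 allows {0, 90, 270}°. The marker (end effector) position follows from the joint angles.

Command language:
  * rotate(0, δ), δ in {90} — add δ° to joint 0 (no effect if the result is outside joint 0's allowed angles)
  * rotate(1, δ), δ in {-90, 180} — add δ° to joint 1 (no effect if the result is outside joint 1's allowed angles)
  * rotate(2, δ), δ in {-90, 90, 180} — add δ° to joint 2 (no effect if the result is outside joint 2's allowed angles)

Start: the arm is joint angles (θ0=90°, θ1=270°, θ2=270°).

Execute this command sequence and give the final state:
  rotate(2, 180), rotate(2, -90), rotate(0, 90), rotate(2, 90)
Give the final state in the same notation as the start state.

from: joint angles (θ0=90°, θ1=270°, θ2=270°)
t=1 rotate(2, 180) ⇒ joint angles (θ0=90°, θ1=270°, θ2=90°)
t=2 rotate(2, -90) ⇒ joint angles (θ0=90°, θ1=270°, θ2=0°)
t=3 rotate(0, 90) ⇒ joint angles (θ0=180°, θ1=270°, θ2=0°)
t=4 rotate(2, 90) ⇒ joint angles (θ0=180°, θ1=270°, θ2=90°)

joint angles (θ0=180°, θ1=270°, θ2=90°)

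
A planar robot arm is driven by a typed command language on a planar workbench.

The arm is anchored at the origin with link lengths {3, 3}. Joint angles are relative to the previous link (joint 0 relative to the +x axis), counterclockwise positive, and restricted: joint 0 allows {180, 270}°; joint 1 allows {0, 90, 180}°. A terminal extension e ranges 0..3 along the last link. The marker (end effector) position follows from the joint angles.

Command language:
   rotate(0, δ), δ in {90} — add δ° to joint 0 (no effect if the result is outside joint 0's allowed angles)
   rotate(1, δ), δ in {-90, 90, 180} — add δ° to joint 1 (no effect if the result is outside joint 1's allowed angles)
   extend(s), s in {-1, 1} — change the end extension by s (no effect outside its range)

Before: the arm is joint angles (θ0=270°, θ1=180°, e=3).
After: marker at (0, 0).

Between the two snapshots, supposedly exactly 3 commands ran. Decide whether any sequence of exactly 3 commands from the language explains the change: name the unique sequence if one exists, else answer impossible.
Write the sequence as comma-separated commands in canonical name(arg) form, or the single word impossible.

extend(-1), extend(-1), extend(-1)

from: joint angles (θ0=270°, θ1=180°, e=3)
[1] after extend(-1): joint angles (θ0=270°, θ1=180°, e=2)
[2] after extend(-1): joint angles (θ0=270°, θ1=180°, e=1)
[3] after extend(-1): joint angles (θ0=270°, θ1=180°, e=0)
no rival 3-sequence matches.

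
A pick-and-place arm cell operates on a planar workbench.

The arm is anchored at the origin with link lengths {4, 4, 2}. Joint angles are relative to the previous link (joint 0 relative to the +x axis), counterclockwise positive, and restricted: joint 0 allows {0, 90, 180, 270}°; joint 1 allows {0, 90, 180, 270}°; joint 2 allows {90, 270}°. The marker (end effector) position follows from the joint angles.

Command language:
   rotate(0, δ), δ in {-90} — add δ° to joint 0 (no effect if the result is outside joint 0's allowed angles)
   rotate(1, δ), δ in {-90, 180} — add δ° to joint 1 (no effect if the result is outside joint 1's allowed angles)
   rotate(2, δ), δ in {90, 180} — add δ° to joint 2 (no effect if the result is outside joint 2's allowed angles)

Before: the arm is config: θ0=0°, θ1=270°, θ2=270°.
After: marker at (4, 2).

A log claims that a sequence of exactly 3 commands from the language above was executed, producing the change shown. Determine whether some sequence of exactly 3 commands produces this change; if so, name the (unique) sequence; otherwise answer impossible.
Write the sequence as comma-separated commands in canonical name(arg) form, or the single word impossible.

rotate(0, -90), rotate(0, -90), rotate(0, -90)

initial: config: θ0=0°, θ1=270°, θ2=270°
t=1 rotate(0, -90) ⇒ config: θ0=270°, θ1=270°, θ2=270°
t=2 rotate(0, -90) ⇒ config: θ0=180°, θ1=270°, θ2=270°
t=3 rotate(0, -90) ⇒ config: θ0=90°, θ1=270°, θ2=270°
no other 3-command option fits: unique.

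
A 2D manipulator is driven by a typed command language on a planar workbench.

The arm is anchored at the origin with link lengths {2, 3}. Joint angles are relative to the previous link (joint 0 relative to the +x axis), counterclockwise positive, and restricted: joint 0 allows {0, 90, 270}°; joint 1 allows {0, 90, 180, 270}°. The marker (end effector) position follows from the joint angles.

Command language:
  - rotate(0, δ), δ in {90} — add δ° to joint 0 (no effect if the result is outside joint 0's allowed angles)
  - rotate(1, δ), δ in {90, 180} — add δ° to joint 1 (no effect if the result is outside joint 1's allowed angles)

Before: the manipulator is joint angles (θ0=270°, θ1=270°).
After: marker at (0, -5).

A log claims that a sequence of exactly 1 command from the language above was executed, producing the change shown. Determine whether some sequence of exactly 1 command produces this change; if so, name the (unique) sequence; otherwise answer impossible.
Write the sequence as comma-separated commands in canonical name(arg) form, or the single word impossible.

t0: joint angles (θ0=270°, θ1=270°)
step 1 (rotate(1, 90)): joint angles (θ0=270°, θ1=0°)
all 3 alternatives checked — unique.

rotate(1, 90)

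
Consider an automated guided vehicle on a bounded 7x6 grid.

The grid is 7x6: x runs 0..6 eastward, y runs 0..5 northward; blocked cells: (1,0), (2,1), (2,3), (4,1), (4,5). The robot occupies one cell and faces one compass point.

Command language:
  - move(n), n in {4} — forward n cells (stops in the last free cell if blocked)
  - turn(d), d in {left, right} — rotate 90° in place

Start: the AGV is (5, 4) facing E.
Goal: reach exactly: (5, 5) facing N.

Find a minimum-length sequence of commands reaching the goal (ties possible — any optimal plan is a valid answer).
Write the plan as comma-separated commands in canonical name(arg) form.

turn(left), move(4)

begin: (5, 4) facing E
1. turn(left) → (5, 4) facing N
2. move(4) → (5, 5) facing N
nothing shorter than 2 reaches the goal.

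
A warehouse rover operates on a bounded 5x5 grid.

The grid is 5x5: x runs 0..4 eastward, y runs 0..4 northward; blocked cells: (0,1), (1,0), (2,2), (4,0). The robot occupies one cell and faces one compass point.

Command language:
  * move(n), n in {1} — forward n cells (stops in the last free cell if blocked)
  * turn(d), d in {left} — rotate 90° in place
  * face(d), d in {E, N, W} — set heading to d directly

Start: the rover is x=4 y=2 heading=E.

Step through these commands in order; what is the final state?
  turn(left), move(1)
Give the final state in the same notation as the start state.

x=4 y=3 heading=N

initial: x=4 y=2 heading=E
1. turn(left) → x=4 y=2 heading=N
2. move(1) → x=4 y=3 heading=N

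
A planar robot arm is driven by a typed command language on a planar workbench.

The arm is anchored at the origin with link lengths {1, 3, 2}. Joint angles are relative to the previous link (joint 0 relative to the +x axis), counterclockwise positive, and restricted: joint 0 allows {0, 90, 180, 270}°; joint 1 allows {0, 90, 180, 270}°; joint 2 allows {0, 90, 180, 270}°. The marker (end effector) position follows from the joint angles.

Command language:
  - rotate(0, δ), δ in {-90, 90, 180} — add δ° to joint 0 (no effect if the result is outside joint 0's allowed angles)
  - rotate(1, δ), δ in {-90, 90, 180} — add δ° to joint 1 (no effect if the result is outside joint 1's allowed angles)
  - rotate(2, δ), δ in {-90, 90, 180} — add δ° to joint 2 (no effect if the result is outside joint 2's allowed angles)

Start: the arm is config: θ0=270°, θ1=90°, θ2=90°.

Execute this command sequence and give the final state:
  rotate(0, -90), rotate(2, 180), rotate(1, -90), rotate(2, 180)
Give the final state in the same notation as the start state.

config: θ0=180°, θ1=0°, θ2=90°

start: config: θ0=270°, θ1=90°, θ2=90°
step 1 (rotate(0, -90)): config: θ0=180°, θ1=90°, θ2=90°
step 2 (rotate(2, 180)): config: θ0=180°, θ1=90°, θ2=270°
step 3 (rotate(1, -90)): config: θ0=180°, θ1=0°, θ2=270°
step 4 (rotate(2, 180)): config: θ0=180°, θ1=0°, θ2=90°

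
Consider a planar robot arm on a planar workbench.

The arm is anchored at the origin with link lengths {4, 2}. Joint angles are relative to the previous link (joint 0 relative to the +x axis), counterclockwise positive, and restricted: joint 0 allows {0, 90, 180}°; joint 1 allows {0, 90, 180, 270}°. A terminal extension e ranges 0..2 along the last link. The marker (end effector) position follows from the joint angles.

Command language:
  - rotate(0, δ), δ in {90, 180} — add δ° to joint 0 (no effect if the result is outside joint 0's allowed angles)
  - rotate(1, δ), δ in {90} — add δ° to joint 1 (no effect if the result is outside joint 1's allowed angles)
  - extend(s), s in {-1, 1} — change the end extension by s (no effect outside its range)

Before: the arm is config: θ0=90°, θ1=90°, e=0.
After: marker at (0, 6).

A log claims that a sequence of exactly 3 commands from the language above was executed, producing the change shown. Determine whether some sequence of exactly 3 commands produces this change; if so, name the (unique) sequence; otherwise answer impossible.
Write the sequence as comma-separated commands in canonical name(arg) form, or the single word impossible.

rotate(1, 90), rotate(1, 90), rotate(1, 90)

from: config: θ0=90°, θ1=90°, e=0
t=1 rotate(1, 90) ⇒ config: θ0=90°, θ1=180°, e=0
t=2 rotate(1, 90) ⇒ config: θ0=90°, θ1=270°, e=0
t=3 rotate(1, 90) ⇒ config: θ0=90°, θ1=0°, e=0
uniquely the one of 125 3-step routes that fits.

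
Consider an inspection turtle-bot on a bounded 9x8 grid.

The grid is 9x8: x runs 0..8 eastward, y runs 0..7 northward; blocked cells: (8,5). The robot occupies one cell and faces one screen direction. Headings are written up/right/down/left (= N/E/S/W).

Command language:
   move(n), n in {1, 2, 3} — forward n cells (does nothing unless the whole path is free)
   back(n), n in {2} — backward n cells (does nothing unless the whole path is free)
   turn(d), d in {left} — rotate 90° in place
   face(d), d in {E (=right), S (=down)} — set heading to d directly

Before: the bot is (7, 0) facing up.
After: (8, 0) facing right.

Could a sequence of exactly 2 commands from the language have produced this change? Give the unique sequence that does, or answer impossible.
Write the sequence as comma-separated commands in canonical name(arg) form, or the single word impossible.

face(E), move(1)

key: order matters: swapping face(E) and move(1) lands elsewhere
start: (7, 0) facing up
[1] after face(E): (7, 0) facing right
[2] after move(1): (8, 0) facing right
no other 2-command option fits: unique.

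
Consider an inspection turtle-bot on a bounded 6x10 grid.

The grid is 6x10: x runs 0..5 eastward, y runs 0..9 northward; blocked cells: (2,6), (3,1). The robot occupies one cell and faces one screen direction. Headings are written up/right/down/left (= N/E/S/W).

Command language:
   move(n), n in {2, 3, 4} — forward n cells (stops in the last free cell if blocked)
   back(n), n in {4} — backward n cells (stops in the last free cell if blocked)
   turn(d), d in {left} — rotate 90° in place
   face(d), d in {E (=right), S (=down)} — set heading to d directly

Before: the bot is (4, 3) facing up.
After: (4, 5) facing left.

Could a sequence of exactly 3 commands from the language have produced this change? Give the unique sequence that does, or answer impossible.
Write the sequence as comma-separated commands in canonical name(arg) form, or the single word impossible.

impossible

checked all 3-command options: none fits.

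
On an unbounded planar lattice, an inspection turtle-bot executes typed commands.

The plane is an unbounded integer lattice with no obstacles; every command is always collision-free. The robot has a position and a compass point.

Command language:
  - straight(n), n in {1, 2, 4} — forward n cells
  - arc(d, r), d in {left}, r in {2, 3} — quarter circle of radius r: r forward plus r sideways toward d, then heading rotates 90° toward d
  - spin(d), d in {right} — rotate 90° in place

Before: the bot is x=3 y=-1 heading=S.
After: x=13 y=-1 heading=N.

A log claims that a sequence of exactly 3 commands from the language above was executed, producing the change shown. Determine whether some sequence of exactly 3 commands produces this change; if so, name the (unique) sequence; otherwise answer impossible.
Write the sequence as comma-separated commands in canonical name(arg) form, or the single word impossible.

key: cell and facing (now N) both changed — the 3 commands mix motion and turning
start: x=3 y=-1 heading=S
[1] after arc(left, 3): x=6 y=-4 heading=E
[2] after straight(4): x=10 y=-4 heading=E
[3] after arc(left, 3): x=13 y=-1 heading=N
no rival 3-sequence matches.

arc(left, 3), straight(4), arc(left, 3)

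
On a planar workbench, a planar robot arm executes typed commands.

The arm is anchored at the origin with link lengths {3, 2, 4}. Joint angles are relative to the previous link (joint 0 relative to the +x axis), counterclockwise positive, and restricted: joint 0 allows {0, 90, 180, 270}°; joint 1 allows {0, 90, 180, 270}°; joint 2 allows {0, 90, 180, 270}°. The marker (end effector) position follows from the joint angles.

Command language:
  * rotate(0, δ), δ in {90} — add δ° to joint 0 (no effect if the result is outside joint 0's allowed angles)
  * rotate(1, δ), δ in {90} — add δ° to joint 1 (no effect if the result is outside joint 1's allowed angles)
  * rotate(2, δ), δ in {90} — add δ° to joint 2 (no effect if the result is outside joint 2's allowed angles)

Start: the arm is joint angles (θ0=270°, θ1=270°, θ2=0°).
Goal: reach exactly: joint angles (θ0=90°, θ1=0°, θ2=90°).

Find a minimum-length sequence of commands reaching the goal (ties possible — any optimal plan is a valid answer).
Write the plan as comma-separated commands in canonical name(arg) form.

rotate(0, 90), rotate(0, 90), rotate(2, 90), rotate(1, 90)

t0: joint angles (θ0=270°, θ1=270°, θ2=0°)
[1] after rotate(0, 90): joint angles (θ0=0°, θ1=270°, θ2=0°)
[2] after rotate(0, 90): joint angles (θ0=90°, θ1=270°, θ2=0°)
[3] after rotate(2, 90): joint angles (θ0=90°, θ1=270°, θ2=90°)
[4] after rotate(1, 90): joint angles (θ0=90°, θ1=0°, θ2=90°)
nothing shorter than 4 reaches the goal.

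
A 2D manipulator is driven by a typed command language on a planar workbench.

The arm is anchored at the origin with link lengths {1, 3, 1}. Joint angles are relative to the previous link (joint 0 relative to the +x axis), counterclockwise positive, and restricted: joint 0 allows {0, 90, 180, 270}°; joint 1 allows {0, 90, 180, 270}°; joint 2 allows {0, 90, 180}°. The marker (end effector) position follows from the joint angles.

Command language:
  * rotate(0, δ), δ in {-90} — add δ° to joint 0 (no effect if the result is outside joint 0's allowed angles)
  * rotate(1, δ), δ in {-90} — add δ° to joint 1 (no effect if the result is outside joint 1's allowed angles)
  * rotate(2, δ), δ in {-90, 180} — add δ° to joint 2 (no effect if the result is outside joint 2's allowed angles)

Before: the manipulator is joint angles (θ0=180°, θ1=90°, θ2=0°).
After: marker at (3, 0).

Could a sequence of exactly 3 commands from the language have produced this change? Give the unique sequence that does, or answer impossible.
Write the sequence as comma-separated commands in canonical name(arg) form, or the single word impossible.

t0: joint angles (θ0=180°, θ1=90°, θ2=0°)
t=1 rotate(1, -90) ⇒ joint angles (θ0=180°, θ1=0°, θ2=0°)
t=2 rotate(1, -90) ⇒ joint angles (θ0=180°, θ1=270°, θ2=0°)
t=3 rotate(1, -90) ⇒ joint angles (θ0=180°, θ1=180°, θ2=0°)
no rival 3-sequence matches.

rotate(1, -90), rotate(1, -90), rotate(1, -90)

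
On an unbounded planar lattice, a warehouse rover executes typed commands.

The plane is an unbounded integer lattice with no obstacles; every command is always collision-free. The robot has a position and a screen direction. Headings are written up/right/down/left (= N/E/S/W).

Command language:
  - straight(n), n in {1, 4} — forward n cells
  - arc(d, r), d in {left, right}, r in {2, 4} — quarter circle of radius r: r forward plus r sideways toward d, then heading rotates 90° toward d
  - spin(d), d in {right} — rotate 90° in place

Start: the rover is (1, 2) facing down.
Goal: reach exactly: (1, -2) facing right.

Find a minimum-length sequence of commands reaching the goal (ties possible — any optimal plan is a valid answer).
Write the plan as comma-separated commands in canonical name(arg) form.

spin(right), arc(left, 2), arc(left, 2)

initial: (1, 2) facing down
t=1 spin(right) ⇒ (1, 2) facing left
t=2 arc(left, 2) ⇒ (-1, 0) facing down
t=3 arc(left, 2) ⇒ (1, -2) facing right
minimal: 3 command(s), checked below 3.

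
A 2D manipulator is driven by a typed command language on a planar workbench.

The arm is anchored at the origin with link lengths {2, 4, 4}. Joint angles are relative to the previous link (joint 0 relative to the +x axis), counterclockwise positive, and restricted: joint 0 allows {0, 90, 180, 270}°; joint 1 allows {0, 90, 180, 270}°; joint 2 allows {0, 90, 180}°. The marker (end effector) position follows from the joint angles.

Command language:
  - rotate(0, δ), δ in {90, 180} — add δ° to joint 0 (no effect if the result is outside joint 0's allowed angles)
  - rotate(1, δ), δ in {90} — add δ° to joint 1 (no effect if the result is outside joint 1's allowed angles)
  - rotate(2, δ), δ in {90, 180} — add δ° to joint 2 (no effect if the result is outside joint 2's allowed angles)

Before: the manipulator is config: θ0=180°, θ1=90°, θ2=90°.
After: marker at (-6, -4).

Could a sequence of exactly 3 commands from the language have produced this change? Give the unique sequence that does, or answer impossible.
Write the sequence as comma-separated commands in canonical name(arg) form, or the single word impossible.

rotate(1, 90), rotate(1, 90), rotate(1, 90)

begin: config: θ0=180°, θ1=90°, θ2=90°
[1] after rotate(1, 90): config: θ0=180°, θ1=180°, θ2=90°
[2] after rotate(1, 90): config: θ0=180°, θ1=270°, θ2=90°
[3] after rotate(1, 90): config: θ0=180°, θ1=0°, θ2=90°
no rival 3-sequence matches.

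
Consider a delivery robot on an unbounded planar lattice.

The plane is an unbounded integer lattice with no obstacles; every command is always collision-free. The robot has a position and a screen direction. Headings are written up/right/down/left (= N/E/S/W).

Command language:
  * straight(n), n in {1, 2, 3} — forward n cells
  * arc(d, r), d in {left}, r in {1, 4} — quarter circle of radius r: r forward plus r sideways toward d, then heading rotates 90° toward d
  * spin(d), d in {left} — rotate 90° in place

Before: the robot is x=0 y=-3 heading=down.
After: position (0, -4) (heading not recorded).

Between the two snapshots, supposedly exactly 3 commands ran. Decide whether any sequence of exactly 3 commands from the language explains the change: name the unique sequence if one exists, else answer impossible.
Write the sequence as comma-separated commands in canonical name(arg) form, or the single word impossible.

key: order matters: swapping straight(1) and spin(left) lands elsewhere
begin: x=0 y=-3 heading=down
t=1 straight(1) ⇒ x=0 y=-4 heading=down
t=2 spin(left) ⇒ x=0 y=-4 heading=right
t=3 spin(left) ⇒ x=0 y=-4 heading=up
no rival 3-sequence matches.

straight(1), spin(left), spin(left)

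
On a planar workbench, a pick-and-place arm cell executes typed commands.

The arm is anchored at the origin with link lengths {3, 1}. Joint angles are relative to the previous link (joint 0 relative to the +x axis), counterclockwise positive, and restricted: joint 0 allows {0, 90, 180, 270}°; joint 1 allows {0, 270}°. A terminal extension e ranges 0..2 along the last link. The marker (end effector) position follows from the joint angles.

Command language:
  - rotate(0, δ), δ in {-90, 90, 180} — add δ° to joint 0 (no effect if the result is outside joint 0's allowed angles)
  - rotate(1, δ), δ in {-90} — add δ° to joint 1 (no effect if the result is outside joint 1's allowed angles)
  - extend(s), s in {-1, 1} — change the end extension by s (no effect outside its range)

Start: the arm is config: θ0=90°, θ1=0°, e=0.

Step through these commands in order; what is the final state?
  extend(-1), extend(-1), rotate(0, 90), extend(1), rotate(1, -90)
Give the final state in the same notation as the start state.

config: θ0=180°, θ1=270°, e=1

initial: config: θ0=90°, θ1=0°, e=0
t=1 extend(-1) ⇒ config: θ0=90°, θ1=0°, e=0
t=2 extend(-1) ⇒ config: θ0=90°, θ1=0°, e=0
t=3 rotate(0, 90) ⇒ config: θ0=180°, θ1=0°, e=0
t=4 extend(1) ⇒ config: θ0=180°, θ1=0°, e=1
t=5 rotate(1, -90) ⇒ config: θ0=180°, θ1=270°, e=1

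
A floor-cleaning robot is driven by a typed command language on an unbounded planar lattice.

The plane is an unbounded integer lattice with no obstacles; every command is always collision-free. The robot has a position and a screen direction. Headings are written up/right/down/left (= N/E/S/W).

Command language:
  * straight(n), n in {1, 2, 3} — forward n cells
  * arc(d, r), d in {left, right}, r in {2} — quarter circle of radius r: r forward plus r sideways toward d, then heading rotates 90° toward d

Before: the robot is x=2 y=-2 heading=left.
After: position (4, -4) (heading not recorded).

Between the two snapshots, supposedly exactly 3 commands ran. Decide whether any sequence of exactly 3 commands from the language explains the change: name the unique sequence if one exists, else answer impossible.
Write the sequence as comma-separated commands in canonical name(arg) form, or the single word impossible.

initial: x=2 y=-2 heading=left
1. arc(left, 2) → x=0 y=-4 heading=down
2. arc(left, 2) → x=2 y=-6 heading=right
3. arc(left, 2) → x=4 y=-4 heading=up
uniquely the one of 125 3-step routes that fits.

arc(left, 2), arc(left, 2), arc(left, 2)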